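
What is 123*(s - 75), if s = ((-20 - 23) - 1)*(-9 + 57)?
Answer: -269001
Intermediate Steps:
s = -2112 (s = (-43 - 1)*48 = -44*48 = -2112)
123*(s - 75) = 123*(-2112 - 75) = 123*(-2187) = -269001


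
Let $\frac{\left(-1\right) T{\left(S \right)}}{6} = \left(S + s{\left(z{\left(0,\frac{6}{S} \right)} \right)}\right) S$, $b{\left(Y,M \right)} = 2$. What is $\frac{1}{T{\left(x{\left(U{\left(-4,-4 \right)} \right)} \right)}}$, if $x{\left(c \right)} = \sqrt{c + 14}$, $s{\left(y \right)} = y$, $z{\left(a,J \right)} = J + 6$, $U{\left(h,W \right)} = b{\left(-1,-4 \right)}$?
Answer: $- \frac{1}{276} \approx -0.0036232$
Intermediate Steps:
$U{\left(h,W \right)} = 2$
$z{\left(a,J \right)} = 6 + J$
$x{\left(c \right)} = \sqrt{14 + c}$
$T{\left(S \right)} = - 6 S \left(6 + S + \frac{6}{S}\right)$ ($T{\left(S \right)} = - 6 \left(S + \left(6 + \frac{6}{S}\right)\right) S = - 6 \left(6 + S + \frac{6}{S}\right) S = - 6 S \left(6 + S + \frac{6}{S}\right)$)
$\frac{1}{T{\left(x{\left(U{\left(-4,-4 \right)} \right)} \right)}} = \frac{1}{-36 - 6 \sqrt{14 + 2} \left(6 + \sqrt{14 + 2}\right)} = \frac{1}{-36 - 6 \sqrt{16} \left(6 + \sqrt{16}\right)} = \frac{1}{-36 - 24 \left(6 + 4\right)} = \frac{1}{-36 - 24 \cdot 10} = \frac{1}{-36 - 240} = \frac{1}{-276} = - \frac{1}{276}$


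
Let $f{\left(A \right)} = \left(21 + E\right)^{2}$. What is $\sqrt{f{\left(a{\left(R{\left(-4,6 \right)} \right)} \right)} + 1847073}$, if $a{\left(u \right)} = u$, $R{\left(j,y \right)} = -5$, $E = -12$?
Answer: $\sqrt{1847154} \approx 1359.1$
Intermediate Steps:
$f{\left(A \right)} = 81$ ($f{\left(A \right)} = \left(21 - 12\right)^{2} = 9^{2} = 81$)
$\sqrt{f{\left(a{\left(R{\left(-4,6 \right)} \right)} \right)} + 1847073} = \sqrt{81 + 1847073} = \sqrt{1847154}$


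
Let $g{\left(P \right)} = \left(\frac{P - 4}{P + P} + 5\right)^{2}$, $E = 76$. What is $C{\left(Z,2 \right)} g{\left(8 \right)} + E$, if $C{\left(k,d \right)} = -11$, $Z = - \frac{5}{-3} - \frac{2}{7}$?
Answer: $- \frac{3635}{16} \approx -227.19$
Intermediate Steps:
$Z = \frac{29}{21}$ ($Z = \left(-5\right) \left(- \frac{1}{3}\right) - \frac{2}{7} = \frac{5}{3} - \frac{2}{7} = \frac{29}{21} \approx 1.381$)
$g{\left(P \right)} = \left(5 + \frac{-4 + P}{2 P}\right)^{2}$ ($g{\left(P \right)} = \left(\frac{-4 + P}{2 P} + 5\right)^{2} = \left(5 + \frac{-4 + P}{2 P}\right)^{2}$)
$C{\left(Z,2 \right)} g{\left(8 \right)} + E = - 11 \frac{\left(-4 + 11 \cdot 8\right)^{2}}{4 \cdot 64} + 76 = - 11 \cdot \frac{1}{4} \cdot \frac{1}{64} \left(-4 + 88\right)^{2} + 76 = - 11 \cdot \frac{1}{4} \cdot \frac{1}{64} \cdot 84^{2} + 76 = - 11 \cdot \frac{1}{4} \cdot \frac{1}{64} \cdot 7056 + 76 = \left(-11\right) \frac{441}{16} + 76 = - \frac{4851}{16} + 76 = - \frac{3635}{16}$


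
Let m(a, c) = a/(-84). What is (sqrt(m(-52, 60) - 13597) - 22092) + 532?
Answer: -21560 + 2*I*sqrt(1499001)/21 ≈ -21560.0 + 116.6*I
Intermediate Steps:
m(a, c) = -a/84 (m(a, c) = a*(-1/84) = -a/84)
(sqrt(m(-52, 60) - 13597) - 22092) + 532 = (sqrt(-1/84*(-52) - 13597) - 22092) + 532 = (sqrt(13/21 - 13597) - 22092) + 532 = (sqrt(-285524/21) - 22092) + 532 = (2*I*sqrt(1499001)/21 - 22092) + 532 = (-22092 + 2*I*sqrt(1499001)/21) + 532 = -21560 + 2*I*sqrt(1499001)/21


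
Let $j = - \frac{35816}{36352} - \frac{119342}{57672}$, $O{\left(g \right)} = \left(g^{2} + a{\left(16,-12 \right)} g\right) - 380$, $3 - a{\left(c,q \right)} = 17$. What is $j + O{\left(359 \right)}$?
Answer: $\frac{4044656452651}{32757696} \approx 1.2347 \cdot 10^{5}$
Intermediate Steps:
$a{\left(c,q \right)} = -14$ ($a{\left(c,q \right)} = 3 - 17 = -14$)
$O{\left(g \right)} = -380 + g^{2} - 14 g$ ($O{\left(g \right)} = \left(g^{2} - 14 g\right) - 380 = -380 + g^{2} - 14 g$)
$j = - \frac{100060949}{32757696}$ ($j = \left(-35816\right) \frac{1}{36352} - \frac{59671}{28836} = - \frac{4477}{4544} - \frac{59671}{28836} = - \frac{100060949}{32757696} \approx -3.0546$)
$j + O{\left(359 \right)} = - \frac{100060949}{32757696} - \left(5406 - 128881\right) = - \frac{100060949}{32757696} - -123475 = - \frac{100060949}{32757696} + 123475 = \frac{4044656452651}{32757696}$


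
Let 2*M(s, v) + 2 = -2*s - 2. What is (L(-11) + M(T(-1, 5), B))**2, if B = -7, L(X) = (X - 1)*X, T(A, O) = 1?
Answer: 16641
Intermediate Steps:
L(X) = X*(-1 + X) (L(X) = (-1 + X)*X = X*(-1 + X))
M(s, v) = -2 - s (M(s, v) = -1 + (-2*s - 2)/2 = -1 + (-2 - 2*s)/2 = -1 + (-1 - s) = -2 - s)
(L(-11) + M(T(-1, 5), B))**2 = (-11*(-1 - 11) + (-2 - 1*1))**2 = (-11*(-12) + (-2 - 1))**2 = (132 - 3)**2 = 129**2 = 16641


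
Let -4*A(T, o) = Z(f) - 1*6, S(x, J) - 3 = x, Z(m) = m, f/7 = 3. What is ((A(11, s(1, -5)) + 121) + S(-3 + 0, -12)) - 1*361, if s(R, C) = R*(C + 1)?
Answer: -975/4 ≈ -243.75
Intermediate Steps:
f = 21 (f = 7*3 = 21)
S(x, J) = 3 + x
s(R, C) = R*(1 + C)
A(T, o) = -15/4 (A(T, o) = -(21 - 1*6)/4 = -(21 - 6)/4 = -¼*15 = -15/4)
((A(11, s(1, -5)) + 121) + S(-3 + 0, -12)) - 1*361 = ((-15/4 + 121) + (3 + (-3 + 0))) - 1*361 = (469/4 + (3 - 3)) - 361 = (469/4 + 0) - 361 = 469/4 - 361 = -975/4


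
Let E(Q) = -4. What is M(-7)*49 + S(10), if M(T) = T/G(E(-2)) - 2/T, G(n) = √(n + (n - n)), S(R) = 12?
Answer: 26 + 343*I/2 ≈ 26.0 + 171.5*I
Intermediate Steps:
G(n) = √n (G(n) = √(n + 0) = √n)
M(T) = -2/T - I*T/2 (M(T) = T/(√(-4)) - 2/T = T/((2*I)) - 2/T = T*(-I/2) - 2/T = -I*T/2 - 2/T = -2/T - I*T/2)
M(-7)*49 + S(10) = (-2/(-7) - ½*I*(-7))*49 + 12 = (-2*(-⅐) + 7*I/2)*49 + 12 = (2/7 + 7*I/2)*49 + 12 = (14 + 343*I/2) + 12 = 26 + 343*I/2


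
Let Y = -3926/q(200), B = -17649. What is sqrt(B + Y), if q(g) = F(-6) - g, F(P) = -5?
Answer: I*sqrt(740894395)/205 ≈ 132.78*I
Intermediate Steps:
q(g) = -5 - g
Y = 3926/205 (Y = -3926/(-5 - 1*200) = -3926/(-5 - 200) = -3926/(-205) = -3926*(-1/205) = 3926/205 ≈ 19.151)
sqrt(B + Y) = sqrt(-17649 + 3926/205) = sqrt(-3614119/205) = I*sqrt(740894395)/205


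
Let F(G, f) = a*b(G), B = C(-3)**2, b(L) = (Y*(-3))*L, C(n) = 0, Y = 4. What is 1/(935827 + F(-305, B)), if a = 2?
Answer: 1/943147 ≈ 1.0603e-6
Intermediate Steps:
b(L) = -12*L (b(L) = (4*(-3))*L = -12*L)
B = 0 (B = 0**2 = 0)
F(G, f) = -24*G (F(G, f) = 2*(-12*G) = -24*G)
1/(935827 + F(-305, B)) = 1/(935827 - 24*(-305)) = 1/(935827 + 7320) = 1/943147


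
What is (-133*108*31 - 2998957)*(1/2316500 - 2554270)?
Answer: 20379458459932210759/2316500 ≈ 8.7975e+12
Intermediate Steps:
(-133*108*31 - 2998957)*(1/2316500 - 2554270) = (-14364*31 - 2998957)*(1/2316500 - 2554270) = (-445284 - 2998957)*(-5916966454999/2316500) = -3444241*(-5916966454999/2316500) = 20379458459932210759/2316500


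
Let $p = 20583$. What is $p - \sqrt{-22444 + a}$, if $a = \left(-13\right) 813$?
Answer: $20583 - i \sqrt{33013} \approx 20583.0 - 181.69 i$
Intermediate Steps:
$a = -10569$
$p - \sqrt{-22444 + a} = 20583 - \sqrt{-22444 - 10569} = 20583 - \sqrt{-33013} = 20583 - i \sqrt{33013}$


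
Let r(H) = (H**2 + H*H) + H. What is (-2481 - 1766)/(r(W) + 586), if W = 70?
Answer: -4247/10456 ≈ -0.40618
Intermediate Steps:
r(H) = H + 2*H**2 (r(H) = (H**2 + H**2) + H = 2*H**2 + H = H + 2*H**2)
(-2481 - 1766)/(r(W) + 586) = (-2481 - 1766)/(70*(1 + 2*70) + 586) = -4247/(70*(1 + 140) + 586) = -4247/(70*141 + 586) = -4247/(9870 + 586) = -4247/10456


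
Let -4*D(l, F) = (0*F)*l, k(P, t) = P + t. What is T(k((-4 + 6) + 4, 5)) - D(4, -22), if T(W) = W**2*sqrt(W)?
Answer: 121*sqrt(11) ≈ 401.31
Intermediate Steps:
D(l, F) = 0 (D(l, F) = -0*F*l/4 = -0*l = -1/4*0 = 0)
T(W) = W**(5/2)
T(k((-4 + 6) + 4, 5)) - D(4, -22) = (((-4 + 6) + 4) + 5)**(5/2) - 1*0 = ((2 + 4) + 5)**(5/2) + 0 = (6 + 5)**(5/2) + 0 = 11**(5/2) + 0 = 121*sqrt(11) + 0 = 121*sqrt(11)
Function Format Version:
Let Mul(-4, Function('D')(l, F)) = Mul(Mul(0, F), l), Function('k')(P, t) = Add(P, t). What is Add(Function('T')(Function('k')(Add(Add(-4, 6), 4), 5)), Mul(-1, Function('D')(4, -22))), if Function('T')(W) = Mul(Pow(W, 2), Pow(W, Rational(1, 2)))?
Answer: Mul(121, Pow(11, Rational(1, 2))) ≈ 401.31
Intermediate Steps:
Function('D')(l, F) = 0 (Function('D')(l, F) = Mul(Rational(-1, 4), Mul(Mul(0, F), l)) = Mul(Rational(-1, 4), Mul(0, l)) = Mul(Rational(-1, 4), 0) = 0)
Function('T')(W) = Pow(W, Rational(5, 2))
Add(Function('T')(Function('k')(Add(Add(-4, 6), 4), 5)), Mul(-1, Function('D')(4, -22))) = Add(Pow(Add(Add(Add(-4, 6), 4), 5), Rational(5, 2)), Mul(-1, 0)) = Add(Pow(Add(Add(2, 4), 5), Rational(5, 2)), 0) = Add(Pow(Add(6, 5), Rational(5, 2)), 0) = Add(Pow(11, Rational(5, 2)), 0) = Add(Mul(121, Pow(11, Rational(1, 2))), 0) = Mul(121, Pow(11, Rational(1, 2)))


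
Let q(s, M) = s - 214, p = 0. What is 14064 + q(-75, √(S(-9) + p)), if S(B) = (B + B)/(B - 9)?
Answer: 13775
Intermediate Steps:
S(B) = 2*B/(-9 + B) (S(B) = (2*B)/(-9 + B) = 2*B/(-9 + B))
q(s, M) = -214 + s
14064 + q(-75, √(S(-9) + p)) = 14064 + (-214 - 75) = 14064 - 289 = 13775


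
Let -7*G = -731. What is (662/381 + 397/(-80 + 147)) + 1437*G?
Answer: 26816129846/178689 ≈ 1.5007e+5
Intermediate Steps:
G = 731/7 (G = -⅐*(-731) = 731/7 ≈ 104.43)
(662/381 + 397/(-80 + 147)) + 1437*G = (662/381 + 397/(-80 + 147)) + 1437*(731/7) = (662*(1/381) + 397/67) + 1050447/7 = (662/381 + 397*(1/67)) + 1050447/7 = (662/381 + 397/67) + 1050447/7 = 195611/25527 + 1050447/7 = 26816129846/178689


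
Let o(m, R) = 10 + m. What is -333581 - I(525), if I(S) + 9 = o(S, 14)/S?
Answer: -35025167/105 ≈ -3.3357e+5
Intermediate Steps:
I(S) = -9 + (10 + S)/S
-333581 - I(525) = -333581 - (-8 + 10/525) = -333581 - (-8 + 10*(1/525)) = -333581 - (-8 + 2/105) = -333581 - 1*(-838/105) = -333581 + 838/105 = -35025167/105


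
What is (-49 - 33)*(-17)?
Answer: 1394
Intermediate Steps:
(-49 - 33)*(-17) = -82*(-17) = 1394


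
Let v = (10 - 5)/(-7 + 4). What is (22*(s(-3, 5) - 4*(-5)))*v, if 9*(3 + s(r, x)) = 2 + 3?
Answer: -17380/27 ≈ -643.70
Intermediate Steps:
s(r, x) = -22/9 (s(r, x) = -3 + (2 + 3)/9 = -3 + (1/9)*5 = -3 + 5/9 = -22/9)
v = -5/3 (v = 5/(-3) = 5*(-1/3) = -5/3 ≈ -1.6667)
(22*(s(-3, 5) - 4*(-5)))*v = (22*(-22/9 - 4*(-5)))*(-5/3) = (22*(-22/9 + 20))*(-5/3) = (22*(158/9))*(-5/3) = (3476/9)*(-5/3) = -17380/27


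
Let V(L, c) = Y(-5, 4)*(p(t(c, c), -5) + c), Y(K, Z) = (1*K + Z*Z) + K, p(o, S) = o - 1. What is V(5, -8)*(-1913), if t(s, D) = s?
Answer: 195126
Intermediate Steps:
p(o, S) = -1 + o
Y(K, Z) = Z² + 2*K (Y(K, Z) = (K + Z²) + K = Z² + 2*K)
V(L, c) = -6 + 12*c (V(L, c) = (4² + 2*(-5))*((-1 + c) + c) = (16 - 10)*(-1 + 2*c) = 6*(-1 + 2*c) = -6 + 12*c)
V(5, -8)*(-1913) = (-6 + 12*(-8))*(-1913) = (-6 - 96)*(-1913) = -102*(-1913) = 195126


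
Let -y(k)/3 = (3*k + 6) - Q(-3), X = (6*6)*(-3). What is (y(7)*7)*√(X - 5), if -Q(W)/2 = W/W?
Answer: -609*I*√113 ≈ -6473.8*I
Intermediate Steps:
Q(W) = -2 (Q(W) = -2*W/W = -2*1 = -2)
X = -108 (X = 36*(-3) = -108)
y(k) = -24 - 9*k (y(k) = -3*((3*k + 6) - 1*(-2)) = -3*((6 + 3*k) + 2) = -3*(8 + 3*k) = -24 - 9*k)
(y(7)*7)*√(X - 5) = ((-24 - 9*7)*7)*√(-108 - 5) = ((-24 - 63)*7)*√(-113) = (-87*7)*(I*√113) = -609*I*√113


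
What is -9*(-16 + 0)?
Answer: 144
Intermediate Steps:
-9*(-16 + 0) = -9*(-16) = 144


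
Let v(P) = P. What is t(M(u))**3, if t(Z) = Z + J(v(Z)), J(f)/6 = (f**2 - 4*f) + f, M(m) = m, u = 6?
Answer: 1481544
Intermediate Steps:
J(f) = -18*f + 6*f**2 (J(f) = 6*((f**2 - 4*f) + f) = 6*(f**2 - 3*f) = -18*f + 6*f**2)
t(Z) = Z + 6*Z*(-3 + Z)
t(M(u))**3 = (6*(-17 + 6*6))**3 = (6*(-17 + 36))**3 = (6*19)**3 = 114**3 = 1481544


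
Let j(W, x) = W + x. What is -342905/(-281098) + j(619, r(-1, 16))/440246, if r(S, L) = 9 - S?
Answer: 37784841318/30938067527 ≈ 1.2213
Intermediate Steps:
-342905/(-281098) + j(619, r(-1, 16))/440246 = -342905/(-281098) + (619 + (9 - 1*(-1)))/440246 = -342905*(-1/281098) + (619 + (9 + 1))*(1/440246) = 342905/281098 + (619 + 10)*(1/440246) = 342905/281098 + 629*(1/440246) = 342905/281098 + 629/440246 = 37784841318/30938067527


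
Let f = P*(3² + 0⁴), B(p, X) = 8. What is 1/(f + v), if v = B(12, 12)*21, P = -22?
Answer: -1/30 ≈ -0.033333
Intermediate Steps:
v = 168 (v = 8*21 = 168)
f = -198 (f = -22*(3² + 0⁴) = -22*(9 + 0) = -22*9 = -198)
1/(f + v) = 1/(-198 + 168) = 1/(-30) = -1/30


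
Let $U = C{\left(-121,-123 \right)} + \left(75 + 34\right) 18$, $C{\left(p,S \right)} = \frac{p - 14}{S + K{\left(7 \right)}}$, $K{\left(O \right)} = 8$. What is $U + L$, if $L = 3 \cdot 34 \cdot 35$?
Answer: $\frac{127263}{23} \approx 5533.2$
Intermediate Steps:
$L = 3570$ ($L = 102 \cdot 35 = 3570$)
$C{\left(p,S \right)} = \frac{-14 + p}{8 + S}$ ($C{\left(p,S \right)} = \frac{p - 14}{S + 8} = \frac{-14 + p}{8 + S}$)
$U = \frac{45153}{23}$ ($U = \frac{-14 - 121}{8 - 123} + \left(75 + 34\right) 18 = \frac{1}{-115} \left(-135\right) + 109 \cdot 18 = \left(- \frac{1}{115}\right) \left(-135\right) + 1962 = \frac{27}{23} + 1962 = \frac{45153}{23} \approx 1963.2$)
$U + L = \frac{45153}{23} + 3570 = \frac{127263}{23}$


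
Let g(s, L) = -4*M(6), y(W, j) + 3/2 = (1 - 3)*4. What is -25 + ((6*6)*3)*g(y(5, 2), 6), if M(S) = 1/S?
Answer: -97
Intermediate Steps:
y(W, j) = -19/2 (y(W, j) = -3/2 + (1 - 3)*4 = -3/2 - 2*4 = -3/2 - 8 = -19/2)
g(s, L) = -⅔ (g(s, L) = -4/6 = -4*⅙ = -⅔)
-25 + ((6*6)*3)*g(y(5, 2), 6) = -25 + ((6*6)*3)*(-⅔) = -25 + (36*3)*(-⅔) = -25 + 108*(-⅔) = -25 - 72 = -97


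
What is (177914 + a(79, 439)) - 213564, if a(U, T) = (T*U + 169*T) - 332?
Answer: 72890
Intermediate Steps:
a(U, T) = -332 + 169*T + T*U (a(U, T) = (169*T + T*U) - 332 = -332 + 169*T + T*U)
(177914 + a(79, 439)) - 213564 = (177914 + (-332 + 169*439 + 439*79)) - 213564 = (177914 + (-332 + 74191 + 34681)) - 213564 = (177914 + 108540) - 213564 = 286454 - 213564 = 72890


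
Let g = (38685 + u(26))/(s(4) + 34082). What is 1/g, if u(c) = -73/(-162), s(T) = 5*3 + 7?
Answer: 5524848/6267043 ≈ 0.88157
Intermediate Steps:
s(T) = 22 (s(T) = 15 + 7 = 22)
u(c) = 73/162 (u(c) = -73*(-1/162) = 73/162)
g = 6267043/5524848 (g = (38685 + 73/162)/(22 + 34082) = (6267043/162)/34104 = (6267043/162)*(1/34104) = 6267043/5524848 ≈ 1.1343)
1/g = 1/(6267043/5524848) = 5524848/6267043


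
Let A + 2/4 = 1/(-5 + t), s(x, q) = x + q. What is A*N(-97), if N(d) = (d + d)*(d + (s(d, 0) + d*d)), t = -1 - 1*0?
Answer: 3575420/3 ≈ 1.1918e+6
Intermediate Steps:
t = -1 (t = -1 + 0 = -1)
s(x, q) = q + x
A = -⅔ (A = -½ + 1/(-5 - 1) = -½ + 1/(-6) = -½ - ⅙ = -⅔ ≈ -0.66667)
N(d) = 2*d*(d² + 2*d) (N(d) = (d + d)*(d + ((0 + d) + d*d)) = (2*d)*(d + (d + d²)) = (2*d)*(d² + 2*d) = 2*d*(d² + 2*d))
A*N(-97) = -4*(-97)²*(2 - 97)/3 = -4*9409*(-95)/3 = -⅔*(-1787710) = 3575420/3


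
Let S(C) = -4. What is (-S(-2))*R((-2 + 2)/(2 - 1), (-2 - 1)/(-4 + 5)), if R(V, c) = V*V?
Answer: 0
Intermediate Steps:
R(V, c) = V²
(-S(-2))*R((-2 + 2)/(2 - 1), (-2 - 1)/(-4 + 5)) = (-1*(-4))*((-2 + 2)/(2 - 1))² = 4*(0/1)² = 4*(0*1)² = 4*0² = 4*0 = 0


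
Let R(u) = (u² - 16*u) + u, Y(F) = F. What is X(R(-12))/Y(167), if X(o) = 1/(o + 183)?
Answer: 1/84669 ≈ 1.1811e-5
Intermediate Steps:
R(u) = u² - 15*u
X(o) = 1/(183 + o)
X(R(-12))/Y(167) = 1/(183 - 12*(-15 - 12)*167) = (1/167)/(183 - 12*(-27)) = (1/167)/(183 + 324) = (1/167)/507 = (1/507)*(1/167) = 1/84669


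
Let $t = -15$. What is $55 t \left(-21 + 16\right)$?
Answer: $4125$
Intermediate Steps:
$55 t \left(-21 + 16\right) = 55 \left(- 15 \left(-21 + 16\right)\right) = 55 \left(\left(-15\right) \left(-5\right)\right) = 55 \cdot 75 = 4125$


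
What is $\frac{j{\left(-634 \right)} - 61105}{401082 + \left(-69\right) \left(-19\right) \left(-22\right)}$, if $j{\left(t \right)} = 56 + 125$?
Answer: $- \frac{5077}{31020} \approx -0.16367$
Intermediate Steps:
$j{\left(t \right)} = 181$
$\frac{j{\left(-634 \right)} - 61105}{401082 + \left(-69\right) \left(-19\right) \left(-22\right)} = \frac{181 - 61105}{401082 + \left(-69\right) \left(-19\right) \left(-22\right)} = - \frac{60924}{401082 + 1311 \left(-22\right)} = - \frac{60924}{401082 - 28842} = - \frac{60924}{372240} = \left(-60924\right) \frac{1}{372240} = - \frac{5077}{31020}$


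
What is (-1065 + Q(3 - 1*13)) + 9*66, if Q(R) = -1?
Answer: -472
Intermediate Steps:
(-1065 + Q(3 - 1*13)) + 9*66 = (-1065 - 1) + 9*66 = -1066 + 594 = -472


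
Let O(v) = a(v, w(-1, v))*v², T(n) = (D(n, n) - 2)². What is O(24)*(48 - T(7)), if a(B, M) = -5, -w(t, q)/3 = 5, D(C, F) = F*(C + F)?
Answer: 26403840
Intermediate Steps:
w(t, q) = -15 (w(t, q) = -3*5 = -15)
T(n) = (-2 + 2*n²)² (T(n) = (n*(n + n) - 2)² = (n*(2*n) - 2)² = (2*n² - 2)² = (-2 + 2*n²)²)
O(v) = -5*v²
O(24)*(48 - T(7)) = (-5*24²)*(48 - 4*(-1 + 7²)²) = (-5*576)*(48 - 4*(-1 + 49)²) = -2880*(48 - 4*48²) = -2880*(48 - 4*2304) = -2880*(48 - 1*9216) = -2880*(48 - 9216) = -2880*(-9168) = 26403840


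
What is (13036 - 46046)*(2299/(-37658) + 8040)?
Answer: -263009799295/991 ≈ -2.6540e+8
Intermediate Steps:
(13036 - 46046)*(2299/(-37658) + 8040) = -33010*(2299*(-1/37658) + 8040) = -33010*(-121/1982 + 8040) = -33010*15935159/1982 = -263009799295/991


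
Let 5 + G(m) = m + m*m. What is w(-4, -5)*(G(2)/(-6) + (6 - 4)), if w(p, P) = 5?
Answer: 55/6 ≈ 9.1667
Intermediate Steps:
G(m) = -5 + m + m² (G(m) = -5 + (m + m*m) = -5 + (m + m²) = -5 + m + m²)
w(-4, -5)*(G(2)/(-6) + (6 - 4)) = 5*((-5 + 2 + 2²)/(-6) + (6 - 4)) = 5*((-5 + 2 + 4)*(-⅙) + 2) = 5*(1*(-⅙) + 2) = 5*(-⅙ + 2) = 5*(11/6) = 55/6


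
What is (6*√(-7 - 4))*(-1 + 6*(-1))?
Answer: -42*I*√11 ≈ -139.3*I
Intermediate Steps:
(6*√(-7 - 4))*(-1 + 6*(-1)) = (6*√(-11))*(-1 - 6) = (6*(I*√11))*(-7) = (6*I*√11)*(-7) = -42*I*√11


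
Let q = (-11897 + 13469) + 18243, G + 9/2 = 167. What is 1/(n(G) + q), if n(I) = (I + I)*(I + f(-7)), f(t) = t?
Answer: 2/140705 ≈ 1.4214e-5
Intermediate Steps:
G = 325/2 (G = -9/2 + 167 = 325/2 ≈ 162.50)
q = 19815 (q = 1572 + 18243 = 19815)
n(I) = 2*I*(-7 + I) (n(I) = (I + I)*(I - 7) = (2*I)*(-7 + I) = 2*I*(-7 + I))
1/(n(G) + q) = 1/(2*(325/2)*(-7 + 325/2) + 19815) = 1/(2*(325/2)*(311/2) + 19815) = 1/(101075/2 + 19815) = 1/(140705/2) = 2/140705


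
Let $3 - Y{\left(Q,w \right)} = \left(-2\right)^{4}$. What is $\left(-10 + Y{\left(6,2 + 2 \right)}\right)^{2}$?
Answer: $529$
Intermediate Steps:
$Y{\left(Q,w \right)} = -13$ ($Y{\left(Q,w \right)} = 3 - \left(-2\right)^{4} = 3 - 16 = -13$)
$\left(-10 + Y{\left(6,2 + 2 \right)}\right)^{2} = \left(-10 - 13\right)^{2} = \left(-23\right)^{2} = 529$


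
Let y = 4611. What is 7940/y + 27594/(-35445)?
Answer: 51399122/54478965 ≈ 0.94347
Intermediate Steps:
7940/y + 27594/(-35445) = 7940/4611 + 27594/(-35445) = 7940*(1/4611) + 27594*(-1/35445) = 7940/4611 - 9198/11815 = 51399122/54478965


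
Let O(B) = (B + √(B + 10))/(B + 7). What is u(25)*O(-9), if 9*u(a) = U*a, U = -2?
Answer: -200/9 ≈ -22.222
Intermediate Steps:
O(B) = (B + √(10 + B))/(7 + B)
u(a) = -2*a/9 (u(a) = (-2*a)/9 = -2*a/9)
u(25)*O(-9) = (-2/9*25)*((-9 + √(10 - 9))/(7 - 9)) = -50*(-9 + √1)/(9*(-2)) = -(-25)*(-9 + 1)/9 = -(-25)*(-8)/9 = -50/9*4 = -200/9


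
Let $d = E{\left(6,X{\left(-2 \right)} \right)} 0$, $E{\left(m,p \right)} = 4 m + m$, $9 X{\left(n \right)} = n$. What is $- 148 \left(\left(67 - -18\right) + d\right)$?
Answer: $-12580$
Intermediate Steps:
$X{\left(n \right)} = \frac{n}{9}$
$E{\left(m,p \right)} = 5 m$
$d = 0$ ($d = 5 \cdot 6 \cdot 0 = 30 \cdot 0 = 0$)
$- 148 \left(\left(67 - -18\right) + d\right) = - 148 \left(\left(67 - -18\right) + 0\right) = - 148 \left(\left(67 + 18\right) + 0\right) = - 148 \left(85 + 0\right) = \left(-148\right) 85 = -12580$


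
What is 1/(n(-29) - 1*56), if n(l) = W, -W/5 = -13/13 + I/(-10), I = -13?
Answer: -2/115 ≈ -0.017391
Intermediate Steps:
W = -3/2 (W = -5*(-13/13 - 13/(-10)) = -5*(-13*1/13 - 13*(-1/10)) = -5*(-1 + 13/10) = -5*3/10 = -3/2 ≈ -1.5000)
n(l) = -3/2
1/(n(-29) - 1*56) = 1/(-3/2 - 1*56) = 1/(-3/2 - 56) = 1/(-115/2) = -2/115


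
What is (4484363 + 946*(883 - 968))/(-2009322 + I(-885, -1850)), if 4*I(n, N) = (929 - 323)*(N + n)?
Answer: -8807906/4847349 ≈ -1.8171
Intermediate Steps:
I(n, N) = 303*N/2 + 303*n/2 (I(n, N) = ((929 - 323)*(N + n))/4 = (606*(N + n))/4 = (606*N + 606*n)/4 = 303*N/2 + 303*n/2)
(4484363 + 946*(883 - 968))/(-2009322 + I(-885, -1850)) = (4484363 + 946*(883 - 968))/(-2009322 + ((303/2)*(-1850) + (303/2)*(-885))) = (4484363 + 946*(-85))/(-2009322 + (-280275 - 268155/2)) = (4484363 - 80410)/(-2009322 - 828705/2) = 4403953/(-4847349/2) = 4403953*(-2/4847349) = -8807906/4847349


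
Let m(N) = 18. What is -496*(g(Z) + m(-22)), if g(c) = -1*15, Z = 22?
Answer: -1488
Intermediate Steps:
g(c) = -15
-496*(g(Z) + m(-22)) = -496*(-15 + 18) = -496*3 = -1488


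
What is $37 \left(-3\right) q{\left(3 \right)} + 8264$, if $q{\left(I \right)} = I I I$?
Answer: $5267$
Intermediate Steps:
$q{\left(I \right)} = I^{3}$ ($q{\left(I \right)} = I^{2} I = I^{3}$)
$37 \left(-3\right) q{\left(3 \right)} + 8264 = 37 \left(-3\right) 3^{3} + 8264 = \left(-111\right) 27 + 8264 = -2997 + 8264 = 5267$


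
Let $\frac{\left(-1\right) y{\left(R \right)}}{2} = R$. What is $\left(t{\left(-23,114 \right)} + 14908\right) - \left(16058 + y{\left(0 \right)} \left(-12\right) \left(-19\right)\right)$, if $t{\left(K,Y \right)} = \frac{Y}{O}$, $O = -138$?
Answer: $- \frac{26469}{23} \approx -1150.8$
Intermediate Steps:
$y{\left(R \right)} = - 2 R$
$t{\left(K,Y \right)} = - \frac{Y}{138}$ ($t{\left(K,Y \right)} = \frac{Y}{-138} = Y \left(- \frac{1}{138}\right) = - \frac{Y}{138}$)
$\left(t{\left(-23,114 \right)} + 14908\right) - \left(16058 + y{\left(0 \right)} \left(-12\right) \left(-19\right)\right) = \left(\left(- \frac{1}{138}\right) 114 + 14908\right) - \left(16058 + \left(-2\right) 0 \left(-12\right) \left(-19\right)\right) = \left(- \frac{19}{23} + 14908\right) - \left(16058 + 0 \left(-12\right) \left(-19\right)\right) = \frac{342865}{23} - \left(16058 + 0 \left(-19\right)\right) = \frac{342865}{23} - \left(16058 + 0\right) = \frac{342865}{23} - 16058 = - \frac{26469}{23}$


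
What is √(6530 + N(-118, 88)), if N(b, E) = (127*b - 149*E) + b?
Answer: I*√21686 ≈ 147.26*I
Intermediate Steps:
N(b, E) = -149*E + 128*b (N(b, E) = (-149*E + 127*b) + b = -149*E + 128*b)
√(6530 + N(-118, 88)) = √(6530 + (-149*88 + 128*(-118))) = √(6530 + (-13112 - 15104)) = √(6530 - 28216) = √(-21686) = I*√21686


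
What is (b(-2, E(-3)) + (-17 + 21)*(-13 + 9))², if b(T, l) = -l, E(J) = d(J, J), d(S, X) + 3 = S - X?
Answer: 169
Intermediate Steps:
d(S, X) = -3 + S - X (d(S, X) = -3 + (S - X) = -3 + S - X)
E(J) = -3 (E(J) = -3 + J - J = -3)
(b(-2, E(-3)) + (-17 + 21)*(-13 + 9))² = (-1*(-3) + (-17 + 21)*(-13 + 9))² = (3 + 4*(-4))² = (3 - 16)² = (-13)² = 169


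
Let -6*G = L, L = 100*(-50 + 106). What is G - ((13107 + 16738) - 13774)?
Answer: -51013/3 ≈ -17004.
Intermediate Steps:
L = 5600 (L = 100*56 = 5600)
G = -2800/3 (G = -⅙*5600 = -2800/3 ≈ -933.33)
G - ((13107 + 16738) - 13774) = -2800/3 - ((13107 + 16738) - 13774) = -2800/3 - (29845 - 13774) = -2800/3 - 1*16071 = -2800/3 - 16071 = -51013/3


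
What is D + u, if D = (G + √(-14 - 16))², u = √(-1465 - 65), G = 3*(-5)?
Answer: (15 - I*√30)² + 3*I*√170 ≈ 195.0 - 125.2*I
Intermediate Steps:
G = -15
u = 3*I*√170 (u = √(-1530) = 3*I*√170 ≈ 39.115*I)
D = (-15 + I*√30)² (D = (-15 + √(-14 - 16))² = (-15 + √(-30))² = (-15 + I*√30)² ≈ 195.0 - 164.32*I)
D + u = (15 - I*√30)² + 3*I*√170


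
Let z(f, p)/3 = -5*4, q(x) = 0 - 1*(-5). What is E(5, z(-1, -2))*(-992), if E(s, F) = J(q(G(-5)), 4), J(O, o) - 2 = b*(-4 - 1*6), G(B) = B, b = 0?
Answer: -1984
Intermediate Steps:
q(x) = 5 (q(x) = 0 + 5 = 5)
z(f, p) = -60 (z(f, p) = 3*(-5*4) = 3*(-20) = -60)
J(O, o) = 2 (J(O, o) = 2 + 0*(-4 - 1*6) = 2 + 0*(-4 - 6) = 2 + 0*(-10) = 2 + 0 = 2)
E(s, F) = 2
E(5, z(-1, -2))*(-992) = 2*(-992) = -1984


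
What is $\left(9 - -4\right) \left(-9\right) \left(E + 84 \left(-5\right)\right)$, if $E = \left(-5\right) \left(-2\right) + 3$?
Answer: $47619$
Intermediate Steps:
$E = 13$ ($E = 10 + 3 = 13$)
$\left(9 - -4\right) \left(-9\right) \left(E + 84 \left(-5\right)\right) = \left(9 - -4\right) \left(-9\right) \left(13 + 84 \left(-5\right)\right) = \left(9 + 4\right) \left(-9\right) \left(13 - 420\right) = 13 \left(-9\right) \left(-407\right) = \left(-117\right) \left(-407\right) = 47619$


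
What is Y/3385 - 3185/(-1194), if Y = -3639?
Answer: 6436259/4041690 ≈ 1.5925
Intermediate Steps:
Y/3385 - 3185/(-1194) = -3639/3385 - 3185/(-1194) = -3639*1/3385 - 3185*(-1/1194) = -3639/3385 + 3185/1194 = 6436259/4041690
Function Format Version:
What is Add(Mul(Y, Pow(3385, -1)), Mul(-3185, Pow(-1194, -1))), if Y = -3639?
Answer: Rational(6436259, 4041690) ≈ 1.5925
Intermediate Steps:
Add(Mul(Y, Pow(3385, -1)), Mul(-3185, Pow(-1194, -1))) = Add(Mul(-3639, Pow(3385, -1)), Mul(-3185, Pow(-1194, -1))) = Add(Mul(-3639, Rational(1, 3385)), Mul(-3185, Rational(-1, 1194))) = Add(Rational(-3639, 3385), Rational(3185, 1194)) = Rational(6436259, 4041690)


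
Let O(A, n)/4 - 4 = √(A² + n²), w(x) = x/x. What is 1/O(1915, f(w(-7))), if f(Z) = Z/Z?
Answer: -1/3667210 + √3667226/14668840 ≈ 0.00013028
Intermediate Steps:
w(x) = 1
f(Z) = 1
O(A, n) = 16 + 4*√(A² + n²)
1/O(1915, f(w(-7))) = 1/(16 + 4*√(1915² + 1²)) = 1/(16 + 4*√(3667225 + 1)) = 1/(16 + 4*√3667226)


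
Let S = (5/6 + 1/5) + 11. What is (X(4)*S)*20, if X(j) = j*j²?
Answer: 46208/3 ≈ 15403.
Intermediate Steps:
X(j) = j³
S = 361/30 (S = (5*(⅙) + 1*(⅕)) + 11 = (⅚ + ⅕) + 11 = 31/30 + 11 = 361/30 ≈ 12.033)
(X(4)*S)*20 = (4³*(361/30))*20 = (64*(361/30))*20 = (11552/15)*20 = 46208/3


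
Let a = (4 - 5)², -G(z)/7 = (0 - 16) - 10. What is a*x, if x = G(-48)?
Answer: 182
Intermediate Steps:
G(z) = 182 (G(z) = -7*((0 - 16) - 10) = -7*(-16 - 10) = -7*(-26) = 182)
x = 182
a = 1 (a = (-1)² = 1)
a*x = 1*182 = 182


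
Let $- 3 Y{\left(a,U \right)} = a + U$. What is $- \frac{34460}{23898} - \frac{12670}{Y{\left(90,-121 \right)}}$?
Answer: $- \frac{454715620}{370419} \approx -1227.6$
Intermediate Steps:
$Y{\left(a,U \right)} = - \frac{U}{3} - \frac{a}{3}$ ($Y{\left(a,U \right)} = - \frac{a + U}{3} = - \frac{U + a}{3} = - \frac{U}{3} - \frac{a}{3}$)
$- \frac{34460}{23898} - \frac{12670}{Y{\left(90,-121 \right)}} = - \frac{34460}{23898} - \frac{12670}{\left(- \frac{1}{3}\right) \left(-121\right) - 30} = \left(-34460\right) \frac{1}{23898} - \frac{12670}{\frac{121}{3} - 30} = - \frac{17230}{11949} - \frac{12670}{\frac{31}{3}} = - \frac{17230}{11949} - \frac{38010}{31} = - \frac{454715620}{370419}$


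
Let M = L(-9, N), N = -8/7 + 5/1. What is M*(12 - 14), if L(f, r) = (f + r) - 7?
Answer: 170/7 ≈ 24.286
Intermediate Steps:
N = 27/7 (N = -8*1/7 + 5*1 = -8/7 + 5 = 27/7 ≈ 3.8571)
L(f, r) = -7 + f + r
M = -85/7 (M = -7 - 9 + 27/7 = -85/7 ≈ -12.143)
M*(12 - 14) = -85*(12 - 14)/7 = -85/7*(-2) = 170/7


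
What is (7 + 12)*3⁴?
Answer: 1539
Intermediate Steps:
(7 + 12)*3⁴ = 19*81 = 1539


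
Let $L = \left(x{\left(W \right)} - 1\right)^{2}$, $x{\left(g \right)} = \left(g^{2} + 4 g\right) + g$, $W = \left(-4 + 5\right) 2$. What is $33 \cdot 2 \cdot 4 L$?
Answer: $44616$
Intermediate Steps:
$W = 2$ ($W = 1 \cdot 2 = 2$)
$x{\left(g \right)} = g^{2} + 5 g$
$L = 169$ ($L = \left(2 \left(5 + 2\right) - 1\right)^{2} = \left(2 \cdot 7 - 1\right)^{2} = \left(14 - 1\right)^{2} = 13^{2} = 169$)
$33 \cdot 2 \cdot 4 L = 33 \cdot 2 \cdot 4 \cdot 169 = 33 \cdot 8 \cdot 169 = 264 \cdot 169 = 44616$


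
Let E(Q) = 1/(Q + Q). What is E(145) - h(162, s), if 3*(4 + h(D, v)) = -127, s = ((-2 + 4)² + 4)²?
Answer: 40313/870 ≈ 46.337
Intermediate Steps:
E(Q) = 1/(2*Q)
s = 64 (s = (2² + 4)² = (4 + 4)² = 8² = 64)
h(D, v) = -139/3 (h(D, v) = -4 + (⅓)*(-127) = -4 - 127/3 = -139/3)
E(145) - h(162, s) = (½)/145 - 1*(-139/3) = (½)*(1/145) + 139/3 = 1/290 + 139/3 = 40313/870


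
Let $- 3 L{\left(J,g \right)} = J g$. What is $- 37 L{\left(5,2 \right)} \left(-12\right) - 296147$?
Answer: $-297627$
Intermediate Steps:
$L{\left(J,g \right)} = - \frac{J g}{3}$
$- 37 L{\left(5,2 \right)} \left(-12\right) - 296147 = - 37 \left(\left(- \frac{1}{3}\right) 5 \cdot 2\right) \left(-12\right) - 296147 = \left(-37\right) \left(- \frac{10}{3}\right) \left(-12\right) - 296147 = \frac{370}{3} \left(-12\right) - 296147 = -1480 - 296147 = -297627$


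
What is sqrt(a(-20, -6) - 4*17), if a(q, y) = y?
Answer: I*sqrt(74) ≈ 8.6023*I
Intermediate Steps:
sqrt(a(-20, -6) - 4*17) = sqrt(-6 - 4*17) = sqrt(-6 - 68) = sqrt(-74) = I*sqrt(74)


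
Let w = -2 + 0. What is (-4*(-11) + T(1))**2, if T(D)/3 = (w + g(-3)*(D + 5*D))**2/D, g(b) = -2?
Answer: 399424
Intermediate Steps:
w = -2
T(D) = 3*(-2 - 12*D)**2/D (T(D) = 3*((-2 - 2*(D + 5*D))**2/D) = 3*((-2 - 12*D)**2/D) = 3*(-2 - 12*D)**2/D)
(-4*(-11) + T(1))**2 = (-4*(-11) + 12*(1 + 6*1)**2/1)**2 = (44 + 12*1*(1 + 6)**2)**2 = (44 + 12*1*7**2)**2 = (44 + 12*1*49)**2 = (44 + 588)**2 = 632**2 = 399424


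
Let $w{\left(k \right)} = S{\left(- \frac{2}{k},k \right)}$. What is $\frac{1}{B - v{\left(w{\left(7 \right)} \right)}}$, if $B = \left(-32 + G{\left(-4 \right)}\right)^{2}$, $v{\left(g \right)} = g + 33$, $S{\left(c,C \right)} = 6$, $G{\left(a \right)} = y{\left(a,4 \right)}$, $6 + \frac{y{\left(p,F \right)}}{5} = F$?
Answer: $\frac{1}{1725} \approx 0.00057971$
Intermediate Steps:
$y{\left(p,F \right)} = -30 + 5 F$
$G{\left(a \right)} = -10$ ($G{\left(a \right)} = -30 + 5 \cdot 4 = -30 + 20 = -10$)
$w{\left(k \right)} = 6$
$v{\left(g \right)} = 33 + g$
$B = 1764$ ($B = \left(-32 - 10\right)^{2} = \left(-42\right)^{2} = 1764$)
$\frac{1}{B - v{\left(w{\left(7 \right)} \right)}} = \frac{1}{1764 - \left(33 + 6\right)} = \frac{1}{1764 - 39} = \frac{1}{1725}$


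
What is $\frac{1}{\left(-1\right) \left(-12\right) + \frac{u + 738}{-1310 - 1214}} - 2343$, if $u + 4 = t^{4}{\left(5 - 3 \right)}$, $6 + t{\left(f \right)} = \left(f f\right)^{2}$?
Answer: $- \frac{22906249}{9777} \approx -2342.9$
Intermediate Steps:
$t{\left(f \right)} = -6 + f^{4}$ ($t{\left(f \right)} = -6 + \left(f f\right)^{2} = -6 + \left(f^{2}\right)^{2} = -6 + f^{4}$)
$u = 9996$ ($u = -4 + \left(-6 + \left(5 - 3\right)^{4}\right)^{4} = -4 + \left(-6 + 2^{4}\right)^{4} = -4 + \left(-6 + 16\right)^{4} = -4 + 10^{4} = -4 + 10000 = 9996$)
$\frac{1}{\left(-1\right) \left(-12\right) + \frac{u + 738}{-1310 - 1214}} - 2343 = \frac{1}{\left(-1\right) \left(-12\right) + \frac{9996 + 738}{-1310 - 1214}} - 2343 = \frac{1}{12 + \frac{10734}{-2524}} - 2343 = \frac{1}{12 + 10734 \left(- \frac{1}{2524}\right)} - 2343 = \frac{1}{12 - \frac{5367}{1262}} - 2343 = \frac{1}{\frac{9777}{1262}} - 2343 = \frac{1262}{9777} - 2343 = - \frac{22906249}{9777}$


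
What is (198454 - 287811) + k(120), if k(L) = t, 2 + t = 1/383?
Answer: -34224496/383 ≈ -89359.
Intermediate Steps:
t = -765/383 (t = -2 + 1/383 = -765/383 ≈ -1.9974)
k(L) = -765/383
(198454 - 287811) + k(120) = (198454 - 287811) - 765/383 = -89357 - 765/383 = -34224496/383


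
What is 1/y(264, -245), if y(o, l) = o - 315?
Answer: -1/51 ≈ -0.019608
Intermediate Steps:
y(o, l) = -315 + o
1/y(264, -245) = 1/(-315 + 264) = 1/(-51) = -1/51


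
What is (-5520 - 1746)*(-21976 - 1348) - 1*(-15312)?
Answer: 169487496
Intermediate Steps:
(-5520 - 1746)*(-21976 - 1348) - 1*(-15312) = -7266*(-23324) + 15312 = 169472184 + 15312 = 169487496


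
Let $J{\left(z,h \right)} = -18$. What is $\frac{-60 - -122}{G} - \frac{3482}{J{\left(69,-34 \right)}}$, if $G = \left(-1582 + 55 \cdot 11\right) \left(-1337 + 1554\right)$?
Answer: $\frac{11906681}{61551} \approx 193.44$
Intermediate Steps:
$G = -212009$ ($G = \left(-1582 + 605\right) 217 = \left(-977\right) 217 = -212009$)
$\frac{-60 - -122}{G} - \frac{3482}{J{\left(69,-34 \right)}} = \frac{-60 - -122}{-212009} - \frac{3482}{-18} = \left(-60 + 122\right) \left(- \frac{1}{212009}\right) - - \frac{1741}{9} = 62 \left(- \frac{1}{212009}\right) + \frac{1741}{9} = - \frac{2}{6839} + \frac{1741}{9} = \frac{11906681}{61551}$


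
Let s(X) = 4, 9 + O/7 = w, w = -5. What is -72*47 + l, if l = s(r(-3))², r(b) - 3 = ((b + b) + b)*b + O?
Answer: -3368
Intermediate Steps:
O = -98 (O = -63 + 7*(-5) = -63 - 35 = -98)
r(b) = -95 + 3*b² (r(b) = 3 + (((b + b) + b)*b - 98) = 3 + ((2*b + b)*b - 98) = 3 + ((3*b)*b - 98) = 3 + (3*b² - 98) = 3 + (-98 + 3*b²) = -95 + 3*b²)
l = 16 (l = 4² = 16)
-72*47 + l = -72*47 + 16 = -3384 + 16 = -3368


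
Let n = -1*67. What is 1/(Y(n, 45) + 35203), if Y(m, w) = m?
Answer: 1/35136 ≈ 2.8461e-5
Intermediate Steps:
n = -67
1/(Y(n, 45) + 35203) = 1/(-67 + 35203) = 1/35136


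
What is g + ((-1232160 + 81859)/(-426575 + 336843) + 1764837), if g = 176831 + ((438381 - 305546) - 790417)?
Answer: 115224755253/89732 ≈ 1.2841e+6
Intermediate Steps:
g = -480751 (g = 176831 + (132835 - 790417) = 176831 - 657582 = -480751)
g + ((-1232160 + 81859)/(-426575 + 336843) + 1764837) = -480751 + ((-1232160 + 81859)/(-426575 + 336843) + 1764837) = -480751 + (-1150301/(-89732) + 1764837) = -480751 + (-1150301*(-1/89732) + 1764837) = -480751 + (1150301/89732 + 1764837) = -480751 + 158363503985/89732 = 115224755253/89732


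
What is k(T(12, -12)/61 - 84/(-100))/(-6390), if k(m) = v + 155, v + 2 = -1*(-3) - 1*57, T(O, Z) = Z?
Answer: -11/710 ≈ -0.015493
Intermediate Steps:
v = -56 (v = -2 + (-1*(-3) - 1*57) = -2 + (3 - 57) = -2 - 54 = -56)
k(m) = 99 (k(m) = -56 + 155 = 99)
k(T(12, -12)/61 - 84/(-100))/(-6390) = 99/(-6390) = 99*(-1/6390) = -11/710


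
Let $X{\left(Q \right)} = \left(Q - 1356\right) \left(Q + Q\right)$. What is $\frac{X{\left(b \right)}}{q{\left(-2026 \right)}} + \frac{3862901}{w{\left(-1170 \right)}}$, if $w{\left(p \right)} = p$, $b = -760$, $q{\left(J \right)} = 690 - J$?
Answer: $- \frac{1682136179}{794430} \approx -2117.4$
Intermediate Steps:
$X{\left(Q \right)} = 2 Q \left(-1356 + Q\right)$ ($X{\left(Q \right)} = \left(-1356 + Q\right) 2 Q = 2 Q \left(-1356 + Q\right)$)
$\frac{X{\left(b \right)}}{q{\left(-2026 \right)}} + \frac{3862901}{w{\left(-1170 \right)}} = \frac{2 \left(-760\right) \left(-1356 - 760\right)}{690 - -2026} + \frac{3862901}{-1170} = \frac{2 \left(-760\right) \left(-2116\right)}{690 + 2026} + 3862901 \left(- \frac{1}{1170}\right) = \frac{3216320}{2716} - \frac{3862901}{1170} = 3216320 \cdot \frac{1}{2716} - \frac{3862901}{1170} = \frac{804080}{679} - \frac{3862901}{1170} = - \frac{1682136179}{794430}$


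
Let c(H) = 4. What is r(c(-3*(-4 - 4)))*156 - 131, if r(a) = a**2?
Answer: 2365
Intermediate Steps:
r(c(-3*(-4 - 4)))*156 - 131 = 4**2*156 - 131 = 16*156 - 131 = 2496 - 131 = 2365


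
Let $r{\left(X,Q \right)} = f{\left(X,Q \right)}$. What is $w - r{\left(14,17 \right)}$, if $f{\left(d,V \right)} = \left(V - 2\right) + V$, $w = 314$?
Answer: $282$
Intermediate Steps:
$f{\left(d,V \right)} = -2 + 2 V$ ($f{\left(d,V \right)} = \left(-2 + V\right) + V = -2 + 2 V$)
$r{\left(X,Q \right)} = -2 + 2 Q$
$w - r{\left(14,17 \right)} = 314 - \left(-2 + 2 \cdot 17\right) = 314 - \left(-2 + 34\right) = 314 - 32 = 282$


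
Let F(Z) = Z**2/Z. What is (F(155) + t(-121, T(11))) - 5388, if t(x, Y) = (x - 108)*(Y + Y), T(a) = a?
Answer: -10271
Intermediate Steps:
t(x, Y) = 2*Y*(-108 + x) (t(x, Y) = (-108 + x)*(2*Y) = 2*Y*(-108 + x))
F(Z) = Z
(F(155) + t(-121, T(11))) - 5388 = (155 + 2*11*(-108 - 121)) - 5388 = (155 + 2*11*(-229)) - 5388 = (155 - 5038) - 5388 = -4883 - 5388 = -10271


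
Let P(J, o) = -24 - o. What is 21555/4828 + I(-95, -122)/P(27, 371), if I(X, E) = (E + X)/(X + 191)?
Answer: 204603319/45769440 ≈ 4.4703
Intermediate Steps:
I(X, E) = (E + X)/(191 + X)
21555/4828 + I(-95, -122)/P(27, 371) = 21555/4828 + ((-122 - 95)/(191 - 95))/(-24 - 1*371) = 21555*(1/4828) + (-217/96)/(-24 - 371) = 21555/4828 + ((1/96)*(-217))/(-395) = 21555/4828 - 217/96*(-1/395) = 21555/4828 + 217/37920 = 204603319/45769440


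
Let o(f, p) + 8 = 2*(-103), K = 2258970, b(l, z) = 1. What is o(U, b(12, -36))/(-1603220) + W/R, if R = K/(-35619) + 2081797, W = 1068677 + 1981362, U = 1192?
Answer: 936498006672397/639126828177210 ≈ 1.4653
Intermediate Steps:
o(f, p) = -214 (o(f, p) = -8 + 2*(-103) = -8 - 206 = -214)
W = 3050039
R = 797303961/383 (R = 2258970/(-35619) + 2081797 = 2258970*(-1/35619) + 2081797 = -24290/383 + 2081797 = 797303961/383 ≈ 2.0817e+6)
o(U, b(12, -36))/(-1603220) + W/R = -214/(-1603220) + 3050039/(797303961/383) = -214*(-1/1603220) + 3050039*(383/797303961) = 107/801610 + 1168164937/797303961 = 936498006672397/639126828177210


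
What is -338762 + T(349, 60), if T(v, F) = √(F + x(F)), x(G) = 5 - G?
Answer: -338762 + √5 ≈ -3.3876e+5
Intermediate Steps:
T(v, F) = √5 (T(v, F) = √(F + (5 - F)) = √5)
-338762 + T(349, 60) = -338762 + √5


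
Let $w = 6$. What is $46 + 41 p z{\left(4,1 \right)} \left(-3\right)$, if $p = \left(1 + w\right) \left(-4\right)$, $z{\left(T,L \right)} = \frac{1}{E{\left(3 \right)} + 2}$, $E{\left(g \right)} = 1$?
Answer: $1194$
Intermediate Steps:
$z{\left(T,L \right)} = \frac{1}{3}$ ($z{\left(T,L \right)} = \frac{1}{1 + 2} = \frac{1}{3}$)
$p = -28$ ($p = \left(1 + 6\right) \left(-4\right) = 7 \left(-4\right) = -28$)
$46 + 41 p z{\left(4,1 \right)} \left(-3\right) = 46 + 41 \left(-28\right) \frac{1}{3} \left(-3\right) = 46 + 41 \left(\left(- \frac{28}{3}\right) \left(-3\right)\right) = 46 + 41 \cdot 28 = 46 + 1148 = 1194$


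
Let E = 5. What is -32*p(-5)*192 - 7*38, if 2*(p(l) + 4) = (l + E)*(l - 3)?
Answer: 24310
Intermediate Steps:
p(l) = -4 + (-3 + l)*(5 + l)/2 (p(l) = -4 + ((l + 5)*(l - 3))/2 = -4 + ((5 + l)*(-3 + l))/2 = -4 + ((-3 + l)*(5 + l))/2 = -4 + (-3 + l)*(5 + l)/2)
-32*p(-5)*192 - 7*38 = -32*(-23/2 - 5 + (½)*(-5)²)*192 - 7*38 = -32*(-23/2 - 5 + (½)*25)*192 - 266 = -32*(-23/2 - 5 + 25/2)*192 - 266 = -32*(-4)*192 - 266 = 128*192 - 266 = 24576 - 266 = 24310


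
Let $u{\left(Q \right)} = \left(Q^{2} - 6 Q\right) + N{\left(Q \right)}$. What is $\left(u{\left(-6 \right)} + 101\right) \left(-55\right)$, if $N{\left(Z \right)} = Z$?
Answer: $-9185$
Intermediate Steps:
$u{\left(Q \right)} = Q^{2} - 5 Q$ ($u{\left(Q \right)} = \left(Q^{2} - 6 Q\right) + Q = Q^{2} - 5 Q$)
$\left(u{\left(-6 \right)} + 101\right) \left(-55\right) = \left(- 6 \left(-5 - 6\right) + 101\right) \left(-55\right) = \left(\left(-6\right) \left(-11\right) + 101\right) \left(-55\right) = \left(66 + 101\right) \left(-55\right) = 167 \left(-55\right) = -9185$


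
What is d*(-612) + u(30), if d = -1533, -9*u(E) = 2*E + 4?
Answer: 8443700/9 ≈ 9.3819e+5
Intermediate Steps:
u(E) = -4/9 - 2*E/9 (u(E) = -(2*E + 4)/9 = -(4 + 2*E)/9 = -4/9 - 2*E/9)
d*(-612) + u(30) = -1533*(-612) + (-4/9 - 2/9*30) = 938196 + (-4/9 - 20/3) = 938196 - 64/9 = 8443700/9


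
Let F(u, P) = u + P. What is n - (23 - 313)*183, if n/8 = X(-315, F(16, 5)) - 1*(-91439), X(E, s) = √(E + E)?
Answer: 784582 + 24*I*√70 ≈ 7.8458e+5 + 200.8*I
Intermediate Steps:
F(u, P) = P + u
X(E, s) = √2*√E (X(E, s) = √(2*E) = √2*√E)
n = 731512 + 24*I*√70 (n = 8*(√2*√(-315) - 1*(-91439)) = 8*(√2*(3*I*√35) + 91439) = 8*(3*I*√70 + 91439) = 8*(91439 + 3*I*√70) = 731512 + 24*I*√70 ≈ 7.3151e+5 + 200.8*I)
n - (23 - 313)*183 = (731512 + 24*I*√70) - (23 - 313)*183 = (731512 + 24*I*√70) - (-290)*183 = (731512 + 24*I*√70) - 1*(-53070) = (731512 + 24*I*√70) + 53070 = 784582 + 24*I*√70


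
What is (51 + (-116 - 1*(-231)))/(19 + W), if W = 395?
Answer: 83/207 ≈ 0.40097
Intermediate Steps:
(51 + (-116 - 1*(-231)))/(19 + W) = (51 + (-116 - 1*(-231)))/(19 + 395) = (51 + (-116 + 231))/414 = (51 + 115)*(1/414) = 166*(1/414) = 83/207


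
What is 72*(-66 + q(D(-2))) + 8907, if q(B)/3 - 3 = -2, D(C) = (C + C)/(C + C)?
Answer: 4371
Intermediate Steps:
D(C) = 1 (D(C) = (2*C)/((2*C)) = (2*C)*(1/(2*C)) = 1)
q(B) = 3 (q(B) = 9 + 3*(-2) = 9 - 6 = 3)
72*(-66 + q(D(-2))) + 8907 = 72*(-66 + 3) + 8907 = 72*(-63) + 8907 = -4536 + 8907 = 4371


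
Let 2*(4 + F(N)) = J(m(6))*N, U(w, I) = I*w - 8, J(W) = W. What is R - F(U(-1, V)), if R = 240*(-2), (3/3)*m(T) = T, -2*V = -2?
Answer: -449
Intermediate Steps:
V = 1 (V = -½*(-2) = 1)
m(T) = T
R = -480
U(w, I) = -8 + I*w
F(N) = -4 + 3*N (F(N) = -4 + (6*N)/2 = -4 + 3*N)
R - F(U(-1, V)) = -480 - (-4 + 3*(-8 + 1*(-1))) = -480 - (-4 + 3*(-8 - 1)) = -480 - (-4 + 3*(-9)) = -480 - (-4 - 27) = -480 - 1*(-31) = -480 + 31 = -449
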